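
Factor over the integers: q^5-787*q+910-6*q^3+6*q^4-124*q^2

(q+7)*(q-1)*(q-5)*(q^2+5*q+26)

Testing divisors of the constant over divisors of the leading coefficient, q = 5 is a root, so (q-5) divides it; the quotient is q^4+11*q^3+49*q^2+121*q-182.
Continuing, q = 1 is a root, so (q-1) is a factor; dividing leaves q^3+12*q^2+61*q+182.
Continuing, q = -7 is a root, so (q+7) is a factor; dividing leaves q^2+5*q+26.
The quadratic q^2+5*q+26 has discriminant -79 < 0 and is irreducible over ℤ.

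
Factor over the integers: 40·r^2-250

Every term has a factor of 10. Then 4·r^2-25 = (2·r)² − (5)².

10·(2·r+5)·(2·r-5)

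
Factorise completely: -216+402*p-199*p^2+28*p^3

(4*p-9)*(7*p-6)*(p-4)

Trying the rational-root candidates, p = 6/7 is a root, so (7*p-6) is a factor; dividing leaves 4*p^2-25*p+36.
The remaining quadratic factors as (p-4)(4*p-9).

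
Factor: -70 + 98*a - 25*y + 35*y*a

(5*y + 14)*(7*a - 5)

Group as (35*y*a - 25*y) + (98*a - 70) = 5*y*(7*a - 5) + 14*(7*a - 5).
Both groups share the factor (7*a - 5).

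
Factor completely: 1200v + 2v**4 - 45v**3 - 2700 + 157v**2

(2v + 9)(v - 10)(v - 15)(v - 2)

Trying the rational-root candidates, v = -9/2 is a root, giving the factor (2v + 9) and quotient v**3 - 27v**2 + 200v - 300.
Continuing, v = 15 is a root, so (v - 15) is a factor; dividing leaves v**2 - 12v + 20.
The remaining quadratic factors as (v - 10)(v - 2).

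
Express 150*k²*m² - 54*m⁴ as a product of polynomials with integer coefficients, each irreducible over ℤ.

Every term has a factor of 6*m². Then 25*k² - 9*m² = (5*k)² − (3*m)².

6*m²*(5*k + 3*m)*(5*k - 3*m)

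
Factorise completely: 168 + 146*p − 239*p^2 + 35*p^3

Trying the rational-root candidates, p = −4/7 is a root, so (7*p + 4) is a factor; dividing leaves 5*p^2 − 37*p + 42.
The remaining quadratic factors as (5*p − 7)(p − 6).

(5*p − 7)*(7*p + 4)*(p − 6)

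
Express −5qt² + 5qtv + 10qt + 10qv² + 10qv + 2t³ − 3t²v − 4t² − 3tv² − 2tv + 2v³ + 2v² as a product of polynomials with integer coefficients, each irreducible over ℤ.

Group: t(−5qt − 5qv + 2t² + tv − v²) + (−2v − 2)(−5qt − 5qv + 2t² + tv − v²); both groups contain (−5qt − 5qv + 2t² + tv − v²), so (t − 2v − 2) is a factor with cofactor −5qt − 5qv + 2t² + tv − v².
The cofactor groups again: −5qt − 5qv + 2t² + tv − v² = −5q(t + v) + (2t − v)(t + v); both groups contain (t + v), giving −(5q − 2t + v)(t + v).

−(5q − 2t + v)(t + v)(t − 2v − 2)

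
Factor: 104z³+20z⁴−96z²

Pull out the common factor 4z², then factor the remaining trinomial.

4z²(5z−4)(z+6)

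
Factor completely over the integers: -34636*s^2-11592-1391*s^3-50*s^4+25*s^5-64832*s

Testing divisors of the constant over divisors of the leading coefficient, s = 14 is a root, giving the factor (s-14) and quotient 25*s^4+300*s^3+2809*s^2+4690*s+828.
Next, s = -9/5 is a root, so (5*s+9) is a factor; dividing leaves 5*s^3+51*s^2+470*s+92.
Then s = -1/5 is a root, so (5*s+1) divides it; the quotient is s^2+10*s+92.
The quadratic s^2+10*s+92 has discriminant -268 < 0 and is irreducible over ℤ.

(5*s+1)*(5*s+9)*(s-14)*(s^2+10*s+92)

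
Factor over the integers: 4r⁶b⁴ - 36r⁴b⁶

4b⁴r⁴(r - 3b)(r + 3b)

Factor out 4r⁴b⁴ first: what remains is r² - 9b².
Recognize a difference of squares with the parts r and 3b.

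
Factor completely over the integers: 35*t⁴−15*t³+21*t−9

(7*t−3)*(5*t³+3)

Group as (35*t⁴+21*t) + (−15*t³−9) = 7*t*(5*t³+3) − 3*(5*t³+3).
Both groups share the factor (5*t³+3).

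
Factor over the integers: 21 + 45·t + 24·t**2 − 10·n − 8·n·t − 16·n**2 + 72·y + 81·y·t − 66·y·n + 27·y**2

(3·y − 8·n + 8·t + 7)·(9·y + 2·n + 3·t + 3)

Group: 3·y·(9·y + 2·n + 3·t + 3) + (−8·n + 8·t + 7)·(9·y + 2·n + 3·t + 3); both groups contain (9·y + 2·n + 3·t + 3).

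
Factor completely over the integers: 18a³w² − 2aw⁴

2aw²(3a + w)(3a − w)

Pull out the common factor 2aw²; 9a² − w² is a difference of squares.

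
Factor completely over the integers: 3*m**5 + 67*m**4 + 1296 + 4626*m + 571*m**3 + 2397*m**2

(3*m + 1)*(m + 6)*(m + 9)*(m**2 + 7*m + 24)

Trying the rational-root candidates, m = −1/3 is a root, giving the factor (3*m + 1) and quotient m**4 + 22*m**3 + 183*m**2 + 738*m + 1296.
Then m = −6 is a root, giving the factor (m + 6) and quotient m**3 + 16*m**2 + 87*m + 216.
Then m = −9 is a root, so (m + 9) divides it; the quotient is m**2 + 7*m + 24.
The quadratic m**2 + 7*m + 24 has discriminant −47 < 0 and is irreducible over ℤ.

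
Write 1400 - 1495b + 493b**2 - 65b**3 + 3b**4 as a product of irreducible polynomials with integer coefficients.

(3b - 5)(b - 5)(b - 7)(b - 8)

By the rational root theorem, b = 5 is a root, so (b - 5) is a factor; dividing leaves 3b**3 - 50b**2 + 243b - 280.
Next, b = 7 is a root, so (b - 7) divides it; the quotient is 3b**2 - 29b + 40.
The remaining quadratic factors as (b - 8)(3b - 5).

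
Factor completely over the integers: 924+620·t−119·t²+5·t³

Among the possible rational roots, t = −6/5 is a root, so (5·t+6) is a factor; dividing leaves t²−25·t+154.
The remaining quadratic factors as (t−14)(t−11).

(5·t+6)·(t−11)·(t−14)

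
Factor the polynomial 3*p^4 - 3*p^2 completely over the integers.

Every term has a factor of 3*p^2. Then p^2 - 1 = (p)² − (1)².

3*p^2*(p + 1)*(p - 1)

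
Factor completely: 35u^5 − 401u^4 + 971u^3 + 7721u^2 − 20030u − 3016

By the rational root theorem, u = 13/5 is a root, so (5u − 13) is a factor; dividing leaves 7u^4 − 62u^3 + 33u^2 + 1630u + 232.
Continuing, u = −1/7 is a root, so (7u + 1) divides it; the quotient is u^3 − 9u^2 + 6u + 232.
Next, u = −4 is a root, giving the factor (u + 4) and quotient u^2 − 13u + 58.
The quadratic u^2 − 13u + 58 has discriminant −63 < 0 and is irreducible over ℤ.

(5u − 13)(7u + 1)(u + 4)(u^2 − 13u + 58)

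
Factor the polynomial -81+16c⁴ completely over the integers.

(2c+3)(2c-3)(4c²+9)

Write as (4c²)² − (9)², then factor 4c²-9 once more.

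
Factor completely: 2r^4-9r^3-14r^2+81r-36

Testing divisors of the constant over divisors of the leading coefficient, r = -3 is a root, so (r+3) divides it; the quotient is 2r^3-15r^2+31r-12.
Continuing, r = 3 is a root, so (r-3) divides it; the quotient is 2r^2-9r+4.
The remaining quadratic factors as (r-4)(2r-1).

(2r-1)(r+3)(r-3)(r-4)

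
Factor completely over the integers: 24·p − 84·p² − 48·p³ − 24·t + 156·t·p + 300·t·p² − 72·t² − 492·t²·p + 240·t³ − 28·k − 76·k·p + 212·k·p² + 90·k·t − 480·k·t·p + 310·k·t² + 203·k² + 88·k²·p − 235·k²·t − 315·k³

Group: 5·k·(−63·k² − 110·k·t + 68·k·p + 28·k − 48·t² + 60·t·p + 24·t − 12·p² − 24·p) + (−5·t + 4·p − 1)·(−63·k² − 110·k·t + 68·k·p + 28·k − 48·t² + 60·t·p + 24·t − 12·p² − 24·p); both groups contain (−63·k² − 110·k·t + 68·k·p + 28·k − 48·t² + 60·t·p + 24·t − 12·p² − 24·p), so (5·k − 5·t + 4·p − 1) is a factor with cofactor −63·k² − 110·k·t + 68·k·p + 28·k − 48·t² + 60·t·p + 24·t − 12·p² − 24·p.
The cofactor groups again: −63·k² − 110·k·t + 68·k·p + 28·k − 48·t² + 60·t·p + 24·t − 12·p² − 24·p = −9·k·(7·k + 6·t − 6·p) + (−8·t + 2·p + 4)·(7·k + 6·t − 6·p); both groups contain (7·k + 6·t − 6·p), giving −(9·k + 8·t − 2·p − 4)·(7·k + 6·t − 6·p).

−(5·k − 5·t + 4·p − 1)·(7·k + 6·t − 6·p)·(9·k + 8·t − 2·p − 4)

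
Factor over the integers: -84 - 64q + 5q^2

(5q + 6)(q - 14)

Need a pair with product 5·(-84) = -420 and sum -64: that's 6 and -70.
Split the middle term: 5q^2 + 6q - 70q - 84 = q(5q + 6) - 14(5q + 6).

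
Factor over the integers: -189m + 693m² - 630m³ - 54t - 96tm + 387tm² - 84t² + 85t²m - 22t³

Group: t(-22t² - 47tm - 18t + 105m² - 63m) + (-6m + 3)(-22t² - 47tm - 18t + 105m² - 63m); both groups contain (-22t² - 47tm - 18t + 105m² - 63m), so (t - 6m + 3) is a factor with cofactor -22t² - 47tm - 18t + 105m² - 63m.
The cofactor groups again: -22t² - 47tm - 18t + 105m² - 63m = -2t(11t - 15m + 9) - 7m(11t - 15m + 9); both groups contain (11t - 15m + 9), giving -(2t + 7m)(11t - 15m + 9).

-(11t - 15m + 9)(t - 6m + 3)(2t + 7m)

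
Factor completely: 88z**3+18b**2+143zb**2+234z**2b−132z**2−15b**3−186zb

(11z−b)(2z+3b)(4z+5b−6)

Group: 4z(22z**2+31zb−3b**2) + (5b−6)(22z**2+31zb−3b**2); both groups contain (22z**2+31zb−3b**2), so (4z+5b−6) is a factor with cofactor 22z**2+31zb−3b**2.
The cofactor groups again: 22z**2+31zb−3b**2 = 2z(11z−b) + 3b(11z−b); both groups contain (11z−b), giving (2z+3b)(11z−b).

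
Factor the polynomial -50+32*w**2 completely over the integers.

2*(4*w+5)*(4*w-5)

Factor out 2, leaving 16*w**2-25, which is a difference of two squares.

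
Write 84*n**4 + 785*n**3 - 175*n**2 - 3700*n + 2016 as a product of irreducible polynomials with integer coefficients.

Trying the rational-root candidates, n = 4/7 is a root, so (7*n - 4) divides it; the quotient is 12*n**3 + 119*n**2 + 43*n - 504.
Continuing, n = 7/4 is a root, so (4*n - 7) divides it; the quotient is 3*n**2 + 35*n + 72.
The remaining quadratic factors as (3*n + 8)(n + 9).

(3*n + 8)*(4*n - 7)*(7*n - 4)*(n + 9)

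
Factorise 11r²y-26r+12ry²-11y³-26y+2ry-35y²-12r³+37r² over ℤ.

-(12r-11y-13)(r+y)(r-y-2)

Group: r(-12r²-ry+13r+11y²+13y) + (-y-2)(-12r²-ry+13r+11y²+13y); both groups contain (-12r²-ry+13r+11y²+13y), so (r-y-2) is a factor with cofactor -12r²-ry+13r+11y²+13y.
The cofactor groups again: -12r²-ry+13r+11y²+13y = -r(12r-11y-13) - y(12r-11y-13); both groups contain (12r-11y-13), giving -(r+y)(12r-11y-13).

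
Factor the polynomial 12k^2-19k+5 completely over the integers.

(3k-1)(4k-5)

Need a pair with product 12·5 = 60 and sum -19: that's -4 and -15.
Split the middle term: 12k^2-4k - 15k+5 = 4k(3k-1) - 5(3k-1).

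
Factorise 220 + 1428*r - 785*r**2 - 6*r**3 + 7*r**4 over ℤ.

(7*r + 1)*(r + 11)*(r - 10)*(r - 2)

Trying the rational-root candidates, r = 2 is a root, so (r - 2) is a factor; dividing leaves 7*r**3 + 8*r**2 - 769*r - 110.
Continuing, r = -1/7 is a root, so (7*r + 1) divides it; the quotient is r**2 + r - 110.
The remaining quadratic factors as (r - 10)(r + 11).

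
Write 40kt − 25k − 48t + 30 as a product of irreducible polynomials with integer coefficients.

(5k − 6)(8t − 5)

Group as (40kt − 25k) + (−48t + 30) = 5k(8t − 5) − 6(8t − 5).
Both groups share the factor (8t − 5).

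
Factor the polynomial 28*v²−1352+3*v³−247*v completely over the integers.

(3*v+13)*(v+13)*(v−8)

Among the possible rational roots, v = −13/3 is a root, so (3*v+13) is a factor; dividing leaves v²+5*v−104.
The remaining quadratic factors as (v+13)(v−8).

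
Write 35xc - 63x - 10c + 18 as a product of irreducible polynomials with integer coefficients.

(5c - 9)(7x - 2)

Group as (35xc - 63x) + (-10c + 18) = 7x(5c - 9) - 2(5c - 9).
Both groups share the factor (5c - 9).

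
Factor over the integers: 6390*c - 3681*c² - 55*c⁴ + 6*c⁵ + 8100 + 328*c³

Testing divisors of the constant over divisors of the leading coefficient, c = 3 is a root, giving the factor (c - 3) and quotient 6*c⁴ - 37*c³ + 217*c² - 3030*c - 2700.
Then c = -5/6 is a root, so (6*c + 5) divides it; the quotient is c³ - 7*c² + 42*c - 540.
Next, c = 9 is a root, giving the factor (c - 9) and quotient c² + 2*c + 60.
The quadratic c² + 2*c + 60 has discriminant -236 < 0 and is irreducible over ℤ.

(6*c + 5)*(c - 3)*(c - 9)*(c² + 2*c + 60)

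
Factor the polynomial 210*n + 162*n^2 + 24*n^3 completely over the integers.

Pull out the common factor 6*n, then factor the remaining trinomial.

6*n*(4*n + 7)*(n + 5)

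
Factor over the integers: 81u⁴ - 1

Write as (9u²)² − (1)², then factor 9u² - 1 once more.

(3u + 1)(3u - 1)(9u² + 1)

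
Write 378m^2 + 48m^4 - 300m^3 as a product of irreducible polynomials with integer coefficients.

6m^2(2m - 9)(4m - 7)

Pull out the common factor 6m^2, then factor the remaining trinomial.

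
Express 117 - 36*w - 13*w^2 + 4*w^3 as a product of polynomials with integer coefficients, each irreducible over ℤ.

By the rational root theorem, w = 13/4 is a root, so (4*w - 13) divides it; the quotient is w^2 - 9.
The remaining quadratic factors as (w - 3)(w + 3).

(4*w - 13)*(w + 3)*(w - 3)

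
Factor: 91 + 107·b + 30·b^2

Need a pair with product 30·91 = 2730 and sum 107: that's 42 and 65.
Split the middle term: 30·b^2 + 42·b + 65·b + 91 = 6·b·(5·b + 7) + 13·(5·b + 7).

(5·b + 7)·(6·b + 13)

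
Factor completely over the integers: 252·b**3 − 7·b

Pull out the common factor 7·b; 36·b**2 − 1 is a difference of squares.

7·b·(6·b + 1)·(6·b − 1)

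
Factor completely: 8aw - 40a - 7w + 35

(8a - 7)(w - 5)

Group as (8aw - 40a) + (-7w + 35) = 8a(w - 5) - 7(w - 5).
Both groups share the factor (w - 5).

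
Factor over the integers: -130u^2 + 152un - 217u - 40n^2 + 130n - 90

-(13u - 10n + 10)(10u - 4n + 9)

Group: -10u(13u - 10n + 10) + (4n - 9)(13u - 10n + 10); both groups contain (13u - 10n + 10).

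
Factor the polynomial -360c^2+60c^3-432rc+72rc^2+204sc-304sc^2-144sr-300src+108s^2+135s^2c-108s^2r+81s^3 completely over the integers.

(9s-12r-10c)(9s-2c+12)(s+3c)

Group: 9s(9s^2-12sr+17sc-36rc-30c^2) + (-2c+12)(9s^2-12sr+17sc-36rc-30c^2); both groups contain (9s^2-12sr+17sc-36rc-30c^2), so (9s-2c+12) is a factor with cofactor 9s^2-12sr+17sc-36rc-30c^2.
The cofactor groups again: 9s^2-12sr+17sc-36rc-30c^2 = s(9s-12r-10c) + 3c(9s-12r-10c); both groups contain (9s-12r-10c), giving (s+3c)(9s-12r-10c).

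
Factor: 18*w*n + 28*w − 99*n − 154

Group as (18*w*n + 28*w) + (−99*n − 154) = 2*w*(9*n + 14) − 11*(9*n + 14).
Both groups share the factor (9*n + 14).

(2*w − 11)*(9*n + 14)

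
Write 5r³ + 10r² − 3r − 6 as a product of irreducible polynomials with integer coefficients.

Group as (5r³ − 3r) + (10r² − 6) = r(5r² − 3) + 2(5r² − 3).
Both groups share the factor (5r² − 3).

(r + 2)(5r² − 3)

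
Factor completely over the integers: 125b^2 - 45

Every term has a factor of 5. Then 25b^2 - 9 = (5b)² − (3)².

5(5b + 3)(5b - 3)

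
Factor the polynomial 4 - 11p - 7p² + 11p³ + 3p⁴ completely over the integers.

Among the possible rational roots, p = -1 is a root, so (p + 1) is a factor; dividing leaves 3p³ + 8p² - 15p + 4.
Continuing, p = 1 is a root, so (p - 1) divides it; the quotient is 3p² + 11p - 4.
The remaining quadratic factors as (p + 4)(3p - 1).

(3p - 1)(p + 1)(p + 4)(p - 1)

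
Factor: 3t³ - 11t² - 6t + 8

By the rational root theorem, t = 2/3 is a root, so (3t - 2) is a factor; dividing leaves t² - 3t - 4.
The remaining quadratic factors as (t + 1)(t - 4).

(3t - 2)(t + 1)(t - 4)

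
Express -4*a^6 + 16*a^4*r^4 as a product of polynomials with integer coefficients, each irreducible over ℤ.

Pull out the common factor 4*a^4, leaving -a^2 + 4*r^4.
Recognize a difference of squares with the parts 2*r^2 and a.

-4*a^4*(a + 2*r^2)*(a - 2*r^2)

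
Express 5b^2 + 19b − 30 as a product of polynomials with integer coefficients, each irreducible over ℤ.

(5b − 6)(b + 5)

Need a pair with product 5·(−30) = −150 and sum 19: that's −6 and 25.
Split the middle term: 5b^2 − 6b + 25b − 30 = b(5b − 6) + 5(5b − 6).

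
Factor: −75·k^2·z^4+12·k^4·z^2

Factor out 3·k^2·z^2, leaving 4·k^2−25·z^2, which is a difference of two squares.

3·k^2·z^2·(2·k+5·z)·(2·k−5·z)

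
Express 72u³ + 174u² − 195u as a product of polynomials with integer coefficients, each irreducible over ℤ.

Pull out the common factor 3u, then factor the remaining trinomial.

3u(4u + 13)(6u − 5)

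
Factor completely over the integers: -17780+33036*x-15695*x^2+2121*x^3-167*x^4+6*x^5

(6*x-5)*(x-14)*(x-2)*(x^2-11*x+127)

By the rational root theorem, x = 2 is a root, so (x-2) is a factor; dividing leaves 6*x^4-155*x^3+1811*x^2-12073*x+8890.
Then x = 5/6 is a root, so (6*x-5) divides it; the quotient is x^3-25*x^2+281*x-1778.
Then x = 14 is a root, so (x-14) divides it; the quotient is x^2-11*x+127.
The quadratic x^2-11*x+127 has discriminant -387 < 0 and is irreducible over ℤ.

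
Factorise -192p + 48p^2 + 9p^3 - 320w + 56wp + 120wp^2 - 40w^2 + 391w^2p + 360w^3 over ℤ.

(5w + 3p)(8w + 3p - 8)(9w + p + 8)

Group: 8w(45w^2 + 32wp + 40w + 3p^2 + 24p) + (3p - 8)(45w^2 + 32wp + 40w + 3p^2 + 24p); both groups contain (45w^2 + 32wp + 40w + 3p^2 + 24p), so (8w + 3p - 8) is a factor with cofactor 45w^2 + 32wp + 40w + 3p^2 + 24p.
The cofactor groups again: 45w^2 + 32wp + 40w + 3p^2 + 24p = 9w(5w + 3p) + (p + 8)(5w + 3p); both groups contain (5w + 3p), giving (9w + p + 8)(5w + 3p).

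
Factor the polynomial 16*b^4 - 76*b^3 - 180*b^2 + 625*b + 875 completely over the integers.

(2*b + 5)*(2*b - 7)*(4*b + 5)*(b - 5)

By the rational root theorem, b = 5 is a root, so (b - 5) divides it; the quotient is 16*b^3 + 4*b^2 - 160*b - 175.
Then b = -5/4 is a root, so (4*b + 5) is a factor; dividing leaves 4*b^2 - 4*b - 35.
The remaining quadratic factors as (2*b + 5)(2*b - 7).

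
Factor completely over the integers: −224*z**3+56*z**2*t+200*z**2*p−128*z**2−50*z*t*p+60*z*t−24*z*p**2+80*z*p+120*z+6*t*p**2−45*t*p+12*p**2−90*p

−(14*z−2*p+15)*(4*z−3*p)*(4*z−t−2)

Group: 14*z*(−16*z**2+4*z*t+12*z*p+8*z−3*t*p−6*p) + (−2*p+15)*(−16*z**2+4*z*t+12*z*p+8*z−3*t*p−6*p); both groups contain (−16*z**2+4*z*t+12*z*p+8*z−3*t*p−6*p), so (14*z−2*p+15) is a factor with cofactor −16*z**2+4*z*t+12*z*p+8*z−3*t*p−6*p.
The cofactor groups again: −16*z**2+4*z*t+12*z*p+8*z−3*t*p−6*p = −4*z*(4*z−3*p) + (t+2)*(4*z−3*p); both groups contain (4*z−3*p), giving −(4*z−t−2)*(4*z−3*p).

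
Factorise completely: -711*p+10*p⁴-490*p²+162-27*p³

(2*p+9)*(5*p-1)*(p+2)*(p-9)

Among the possible rational roots, p = 1/5 is a root, so (5*p-1) divides it; the quotient is 2*p³-5*p²-99*p-162.
Then p = 9 is a root, so (p-9) divides it; the quotient is 2*p²+13*p+18.
The remaining quadratic factors as (2*p+9)(p+2).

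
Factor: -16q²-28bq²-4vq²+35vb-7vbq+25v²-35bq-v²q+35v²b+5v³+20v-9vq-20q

Group: 5v(v²+7vb-vq+4v-7bq-4q) + (4q+5)(v²+7vb-vq+4v-7bq-4q); both groups contain (v²+7vb-vq+4v-7bq-4q), so (5v+4q+5) is a factor with cofactor v²+7vb-vq+4v-7bq-4q.
The cofactor groups again: v²+7vb-vq+4v-7bq-4q = v(v+7b+4) - q(v+7b+4); both groups contain (v+7b+4), giving (v-q)(v+7b+4).

(v-q)(5v+4q+5)(v+7b+4)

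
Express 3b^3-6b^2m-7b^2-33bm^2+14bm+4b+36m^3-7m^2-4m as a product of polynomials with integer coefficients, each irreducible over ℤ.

(3b+9m-4)(b-4m-1)(b-m)

Group: b(3b^2-3bm-7b-36m^2+7m+4) - m(3b^2-3bm-7b-36m^2+7m+4); both groups contain (3b^2-3bm-7b-36m^2+7m+4), so (b-m) is a factor with cofactor 3b^2-3bm-7b-36m^2+7m+4.
The cofactor groups again: 3b^2-3bm-7b-36m^2+7m+4 = b(3b+9m-4) + (-4m-1)(3b+9m-4); both groups contain (3b+9m-4), giving (b-4m-1)(3b+9m-4).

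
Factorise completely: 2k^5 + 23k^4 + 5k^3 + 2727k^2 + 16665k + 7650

(2k + 1)(k + 15)(k + 5)(k^2 - 9k + 102)

Among the possible rational roots, k = -15 is a root, so (k + 15) is a factor; dividing leaves 2k^4 - 7k^3 + 110k^2 + 1077k + 510.
Then k = -5 is a root, giving the factor (k + 5) and quotient 2k^3 - 17k^2 + 195k + 102.
Next, k = -1/2 is a root, so (2k + 1) is a factor; dividing leaves k^2 - 9k + 102.
The quadratic k^2 - 9k + 102 has discriminant -327 < 0 and is irreducible over ℤ.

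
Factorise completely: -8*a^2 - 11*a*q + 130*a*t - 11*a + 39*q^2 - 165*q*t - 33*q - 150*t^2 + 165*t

-(8*a - 13*q - 10*t + 11)*(a + 3*q - 15*t)

Group: -8*a*(a + 3*q - 15*t) + (13*q + 10*t - 11)*(a + 3*q - 15*t); both groups contain (a + 3*q - 15*t).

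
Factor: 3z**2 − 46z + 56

(3z − 4)(z − 14)

Need a pair with product 3·56 = 168 and sum −46: that's −4 and −42.
Split the middle term: 3z**2 − 4z − 42z + 56 = z(3z − 4) − 14(3z − 4).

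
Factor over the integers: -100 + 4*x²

4*(x + 5)*(x - 5)

Factor out 4, leaving x² - 25, which is a difference of two squares.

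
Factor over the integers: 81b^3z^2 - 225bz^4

9bz^2(3b + 5z)(3b - 5z)

Pull out the common factor 9bz^2; 9b^2 - 25z^2 is a difference of squares.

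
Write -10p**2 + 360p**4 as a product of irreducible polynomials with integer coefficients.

Every term has a factor of 10p**2. Then 36p**2 - 1 = (6p)² − (1)².

10p**2(6p + 1)(6p - 1)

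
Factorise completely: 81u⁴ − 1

(3u)⁴ − (1)⁴ = ((3u)² − (1)²)((3u)² + (1)²); the first factor splits again, the second (9u² + 1) is irreducible.

(3u + 1)(3u − 1)(9u² + 1)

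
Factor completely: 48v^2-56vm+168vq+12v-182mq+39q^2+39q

Group: 12v(4v+13q) + (-14m+3q+3)(4v+13q); both groups contain (4v+13q).

(12v-14m+3q+3)(4v+13q)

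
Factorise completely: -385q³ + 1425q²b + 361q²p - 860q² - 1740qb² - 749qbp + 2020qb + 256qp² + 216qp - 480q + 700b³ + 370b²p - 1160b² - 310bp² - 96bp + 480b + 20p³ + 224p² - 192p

-(7q - 10b - 10p + 8)(11q - 14b + p + 12)(5q - 5b + 2p)

Group: 5q(-77q² + 208qb + 103qp - 172q - 140b² - 130bp + 232b + 10p² + 112p - 96) + (-5b + 2p)(-77q² + 208qb + 103qp - 172q - 140b² - 130bp + 232b + 10p² + 112p - 96); both groups contain (-77q² + 208qb + 103qp - 172q - 140b² - 130bp + 232b + 10p² + 112p - 96), so (5q - 5b + 2p) is a factor with cofactor -77q² + 208qb + 103qp - 172q - 140b² - 130bp + 232b + 10p² + 112p - 96.
The cofactor groups again: -77q² + 208qb + 103qp - 172q - 140b² - 130bp + 232b + 10p² + 112p - 96 = -11q(7q - 10b - 10p + 8) + (14b - p - 12)(7q - 10b - 10p + 8); both groups contain (7q - 10b - 10p + 8), giving -(11q - 14b + p + 12)(7q - 10b - 10p + 8).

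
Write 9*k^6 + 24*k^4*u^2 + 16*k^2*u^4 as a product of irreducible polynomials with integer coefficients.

Pull out the common factor k^2, leaving 9*k^4 + 24*k^2*u^2 + 16*u^4.
Recognize a perfect-square trinomial with the parts 3*k^2 and 4*u^2.

k^2*(3*k^2 + 4*u^2)^2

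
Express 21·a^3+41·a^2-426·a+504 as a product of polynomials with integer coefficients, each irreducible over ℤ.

Trying the rational-root candidates, a = 12/7 is a root, so (7·a-12) is a factor; dividing leaves 3·a^2+11·a-42.
The remaining quadratic factors as (a+6)(3·a-7).

(3·a-7)·(7·a-12)·(a+6)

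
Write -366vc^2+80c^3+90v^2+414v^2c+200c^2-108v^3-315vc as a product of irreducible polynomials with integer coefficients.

Group: 6v(-18v^2+63vc-40c^2) + (-2c-5)(-18v^2+63vc-40c^2); both groups contain (-18v^2+63vc-40c^2), so (6v-2c-5) is a factor with cofactor -18v^2+63vc-40c^2.
The cofactor groups again: -18v^2+63vc-40c^2 = -3v(6v-5c) + 8c(6v-5c); both groups contain (6v-5c), giving -(3v-8c)(6v-5c).

-(6v-2c-5)(6v-5c)(3v-8c)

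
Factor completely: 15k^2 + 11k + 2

(3k + 1)(5k + 2)

Need a pair with product 15·2 = 30 and sum 11: that's 5 and 6.
Split the middle term: 15k^2 + 5k + 6k + 2 = 5k(3k + 1) + 2(3k + 1).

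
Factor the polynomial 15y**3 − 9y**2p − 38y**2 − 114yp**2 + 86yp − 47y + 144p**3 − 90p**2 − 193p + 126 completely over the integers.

(3y − 6p − 7)(5y − 8p + 9)(y + 3p − 2)

Group: y(15y**2 − 54yp − 8y + 48p**2 + 2p − 63) + (3p − 2)(15y**2 − 54yp − 8y + 48p**2 + 2p − 63); both groups contain (15y**2 − 54yp − 8y + 48p**2 + 2p − 63), so (y + 3p − 2) is a factor with cofactor 15y**2 − 54yp − 8y + 48p**2 + 2p − 63.
The cofactor groups again: 15y**2 − 54yp − 8y + 48p**2 + 2p − 63 = 5y(3y − 6p − 7) + (−8p + 9)(3y − 6p − 7); both groups contain (3y − 6p − 7), giving (5y − 8p + 9)(3y − 6p − 7).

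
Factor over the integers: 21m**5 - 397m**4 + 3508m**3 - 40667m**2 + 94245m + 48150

(3m - 10)(7m + 3)(m - 15)(m**2 - m + 107)

Testing divisors of the constant over divisors of the leading coefficient, m = -3/7 is a root, giving the factor (7m + 3) and quotient 3m**4 - 58m**3 + 526m**2 - 6035m + 16050.
Continuing, m = 15 is a root, giving the factor (m - 15) and quotient 3m**3 - 13m**2 + 331m - 1070.
Continuing, m = 10/3 is a root, giving the factor (3m - 10) and quotient m**2 - m + 107.
The quadratic m**2 - m + 107 has discriminant -427 < 0 and is irreducible over ℤ.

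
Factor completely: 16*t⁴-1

(2*t+1)*(2*t-1)*(4*t²+1)

Difference of squares twice: with A = 2*t and B = 1, A⁴ − B⁴ = (A² − B²)(A² + B²), and A² − B² factors again.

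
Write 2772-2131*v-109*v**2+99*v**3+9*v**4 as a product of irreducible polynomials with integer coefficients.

By the rational root theorem, v = -9 is a root, so (v+9) is a factor; dividing leaves 9*v**3+18*v**2-271*v+308.
Then v = 4/3 is a root, so (3*v-4) divides it; the quotient is 3*v**2+10*v-77.
The remaining quadratic factors as (3*v-11)(v+7).

(3*v-11)*(3*v-4)*(v+7)*(v+9)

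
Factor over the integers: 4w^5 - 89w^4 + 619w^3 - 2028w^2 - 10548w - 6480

Trying the rational-root candidates, w = -2 is a root, giving the factor (w + 2) and quotient 4w^4 - 97w^3 + 813w^2 - 3654w - 3240.
Then w = 15 is a root, so (w - 15) is a factor; dividing leaves 4w^3 - 37w^2 + 258w + 216.
Next, w = -3/4 is a root, so (4w + 3) divides it; the quotient is w^2 - 10w + 72.
The quadratic w^2 - 10w + 72 has discriminant -188 < 0 and is irreducible over ℤ.

(4w + 3)(w + 2)(w - 15)(w^2 - 10w + 72)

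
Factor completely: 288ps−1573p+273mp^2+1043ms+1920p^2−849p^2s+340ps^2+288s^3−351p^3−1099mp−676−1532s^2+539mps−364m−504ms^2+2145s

(13p−9s+4)(3p+8s−13)(7m−9p−4s+13)

Group: 3p(91mp−63ms+28m−117p^2+29ps+133p+36s^2−133s+52) + (8s−13)(91mp−63ms+28m−117p^2+29ps+133p+36s^2−133s+52); both groups contain (91mp−63ms+28m−117p^2+29ps+133p+36s^2−133s+52), so (3p+8s−13) is a factor with cofactor 91mp−63ms+28m−117p^2+29ps+133p+36s^2−133s+52.
The cofactor groups again: 91mp−63ms+28m−117p^2+29ps+133p+36s^2−133s+52 = 7m(13p−9s+4) + (−9p−4s+13)(13p−9s+4); both groups contain (13p−9s+4), giving (7m−9p−4s+13)(13p−9s+4).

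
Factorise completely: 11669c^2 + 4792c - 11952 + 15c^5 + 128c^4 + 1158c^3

(3c + 4)(5c - 4)(c + 9)(c^2 - c + 83)

Testing divisors of the constant over divisors of the leading coefficient, c = -9 is a root, giving the factor (c + 9) and quotient 15c^4 - 7c^3 + 1221c^2 + 680c - 1328.
Then c = 4/5 is a root, so (5c - 4) is a factor; dividing leaves 3c^3 + c^2 + 245c + 332.
Next, c = -4/3 is a root, so (3c + 4) divides it; the quotient is c^2 - c + 83.
The quadratic c^2 - c + 83 has discriminant -331 < 0 and is irreducible over ℤ.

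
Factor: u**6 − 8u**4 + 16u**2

Factor out u**2 first: what remains is u**4 − 8u**2 + 16.
Recognize a perfect-square trinomial with the parts 4 and u**2.
−u**2 + 4 is again a difference of squares: (−u + 2)(u + 2).

u**2(u + 2)**2(u − 2)**2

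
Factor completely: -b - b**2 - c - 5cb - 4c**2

-(4c + b + 1)(c + b)

Group: -c(4c + b + 1) - b(4c + b + 1); both groups contain (4c + b + 1).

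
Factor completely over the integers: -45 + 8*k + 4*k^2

Need a pair with product 4·(-45) = -180 and sum 8: that's 18 and -10.
Split the middle term: 4*k^2 + 18*k - 10*k - 45 = 2*k*(2*k + 9) - 5*(2*k + 9).

(2*k + 9)*(2*k - 5)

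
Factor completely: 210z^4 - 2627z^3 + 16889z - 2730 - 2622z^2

(5z + 14)(6z - 1)(7z - 15)(z - 13)

Testing divisors of the constant over divisors of the leading coefficient, z = 15/7 is a root, giving the factor (7z - 15) and quotient 30z^3 - 311z^2 - 1041z + 182.
Next, z = 1/6 is a root, so (6z - 1) is a factor; dividing leaves 5z^2 - 51z - 182.
The remaining quadratic factors as (5z + 14)(z - 13).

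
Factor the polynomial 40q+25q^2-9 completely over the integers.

(5q+9)(5q-1)

Need a pair with product 25·(-9) = -225 and sum 40: that's 45 and -5.
Split the middle term: 25q^2+45q - 5q-9 = 5q(5q+9) - (5q+9).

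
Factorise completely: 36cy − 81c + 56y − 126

(4y − 9)(9c + 14)

Group as (36cy − 81c) + (56y − 126) = 9c(4y − 9) + 14(4y − 9).
Both groups share the factor (4y − 9).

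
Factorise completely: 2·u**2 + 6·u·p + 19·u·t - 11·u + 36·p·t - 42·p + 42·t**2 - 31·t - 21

Group: u·(2·u + 6·p + 7·t + 3) + (6·t - 7)·(2·u + 6·p + 7·t + 3); both groups contain (2·u + 6·p + 7·t + 3).

(2·u + 6·p + 7·t + 3)·(u + 6·t - 7)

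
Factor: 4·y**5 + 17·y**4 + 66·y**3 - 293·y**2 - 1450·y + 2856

(4·y - 7)·(y + 4)·(y - 3)·(y**2 + 5·y + 34)

Trying the rational-root candidates, y = 7/4 is a root, so (4·y - 7) divides it; the quotient is y**4 + 6·y**3 + 27·y**2 - 26·y - 408.
Continuing, y = 3 is a root, so (y - 3) is a factor; dividing leaves y**3 + 9·y**2 + 54·y + 136.
Continuing, y = -4 is a root, so (y + 4) is a factor; dividing leaves y**2 + 5·y + 34.
The quadratic y**2 + 5·y + 34 has discriminant -111 < 0 and is irreducible over ℤ.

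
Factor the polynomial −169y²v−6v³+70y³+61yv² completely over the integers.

Group: y(70y²−29yv+3v²) − 2v(70y²−29yv+3v²); both groups contain (70y²−29yv+3v²), so (y−2v) is a factor with cofactor 70y²−29yv+3v².
The cofactor groups again: 70y²−29yv+3v² = 14y(5y−v) − 3v(5y−v); both groups contain (5y−v), giving (14y−3v)(5y−v).

(y−2v)(14y−3v)(5y−v)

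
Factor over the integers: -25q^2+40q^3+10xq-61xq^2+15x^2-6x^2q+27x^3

(9x-8q+5)(x-q)(3x+5q)

Group: 9x(3x^2+2xq-5q^2) + (-8q+5)(3x^2+2xq-5q^2); both groups contain (3x^2+2xq-5q^2), so (9x-8q+5) is a factor with cofactor 3x^2+2xq-5q^2.
The cofactor groups again: 3x^2+2xq-5q^2 = 3x(x-q) + 5q(x-q); both groups contain (x-q), giving (3x+5q)(x-q).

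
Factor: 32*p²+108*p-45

Need a pair with product 32·(-45) = -1440 and sum 108: that's 120 and -12.
Split the middle term: 32*p²+120*p - 12*p-45 = 8*p*(4*p+15) - 3*(4*p+15).

(4*p+15)*(8*p-3)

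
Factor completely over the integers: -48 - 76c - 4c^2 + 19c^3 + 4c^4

(4c + 3)(c + 2)(c + 4)(c - 2)

By the rational root theorem, c = -4 is a root, so (c + 4) is a factor; dividing leaves 4c^3 + 3c^2 - 16c - 12.
Then c = -3/4 is a root, so (4c + 3) divides it; the quotient is c^2 - 4.
The remaining quadratic factors as (c + 2)(c - 2).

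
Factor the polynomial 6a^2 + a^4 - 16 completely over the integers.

Substitute u = a^2 to get a quadratic in u, then factor.
a^2 + 8 is irreducible over ℤ (always positive, so no real roots).
a^2 - 2 is irreducible over ℤ (2 is not a perfect square).

(a^2 + 8)(a^2 - 2)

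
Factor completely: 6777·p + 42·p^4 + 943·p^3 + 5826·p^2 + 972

(6·p + 1)·(7·p + 9)·(p + 12)·(p + 9)

Testing divisors of the constant over divisors of the leading coefficient, p = -1/6 is a root, giving the factor (6·p + 1) and quotient 7·p^3 + 156·p^2 + 945·p + 972.
Next, p = -9/7 is a root, so (7·p + 9) is a factor; dividing leaves p^2 + 21·p + 108.
The remaining quadratic factors as (p + 9)(p + 12).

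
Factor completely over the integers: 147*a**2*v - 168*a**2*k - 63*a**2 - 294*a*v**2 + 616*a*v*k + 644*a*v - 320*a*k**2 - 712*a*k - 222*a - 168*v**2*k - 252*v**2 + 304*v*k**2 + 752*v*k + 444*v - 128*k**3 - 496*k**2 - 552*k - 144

Group: 7*a*(21*a*v - 24*a*k - 9*a - 42*v**2 + 76*v*k + 74*v - 32*k**2 - 76*k - 24) + (4*k + 6)*(21*a*v - 24*a*k - 9*a - 42*v**2 + 76*v*k + 74*v - 32*k**2 - 76*k - 24); both groups contain (21*a*v - 24*a*k - 9*a - 42*v**2 + 76*v*k + 74*v - 32*k**2 - 76*k - 24), so (7*a + 4*k + 6) is a factor with cofactor 21*a*v - 24*a*k - 9*a - 42*v**2 + 76*v*k + 74*v - 32*k**2 - 76*k - 24.
The cofactor groups again: 21*a*v - 24*a*k - 9*a - 42*v**2 + 76*v*k + 74*v - 32*k**2 - 76*k - 24 = 3*a*(7*v - 8*k - 3) + (-6*v + 4*k + 8)*(7*v - 8*k - 3); both groups contain (7*v - 8*k - 3), giving (3*a - 6*v + 4*k + 8)*(7*v - 8*k - 3).

(7*v - 8*k - 3)*(3*a - 6*v + 4*k + 8)*(7*a + 4*k + 6)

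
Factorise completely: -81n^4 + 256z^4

Write as (16z^2)² − (9n^2)², then factor 16z^2 - 9n^2 once more.

(4z - 3n)(4z + 3n)(16z^2 + 9n^2)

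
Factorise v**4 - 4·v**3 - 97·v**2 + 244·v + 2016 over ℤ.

(v + 4)·(v + 8)·(v - 7)·(v - 9)

Among the possible rational roots, v = 9 is a root, giving the factor (v - 9) and quotient v**3 + 5·v**2 - 52·v - 224.
Then v = 7 is a root, giving the factor (v - 7) and quotient v**2 + 12·v + 32.
The remaining quadratic factors as (v + 4)(v + 8).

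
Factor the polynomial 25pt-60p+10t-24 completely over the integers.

Group as (25pt-60p) + (10t-24) = 5p(5t-12) + 2(5t-12).
Both groups share the factor (5t-12).

(5p+2)(5t-12)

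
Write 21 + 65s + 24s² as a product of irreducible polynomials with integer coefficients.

(3s + 7)(8s + 3)

Need a pair with product 24·21 = 504 and sum 65: that's 56 and 9.
Split the middle term: 24s² + 56s + 9s + 21 = 8s(3s + 7) + 3(3s + 7).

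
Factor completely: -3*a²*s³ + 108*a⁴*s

3*a²*s*(6*a + s)*(6*a - s)

Pull out the common factor 3*a²*s; 36*a² - s² is a difference of squares.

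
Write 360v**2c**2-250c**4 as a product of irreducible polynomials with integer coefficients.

Factor out 10c**2, leaving 36v**2-25c**2, which is a difference of two squares.

10c**2(6v-5c)(6v+5c)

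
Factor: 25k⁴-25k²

Every term has a factor of 25k²; factoring it out leaves k²-1.
Recognize a difference of squares with the parts k and 1.

25k²(k+1)(k-1)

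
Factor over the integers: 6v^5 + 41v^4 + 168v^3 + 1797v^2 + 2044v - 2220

Trying the rational-root candidates, v = 2/3 is a root, so (3v - 2) divides it; the quotient is 2v^4 + 15v^3 + 66v^2 + 643v + 1110.
Continuing, v = -2 is a root, so (v + 2) is a factor; dividing leaves 2v^3 + 11v^2 + 44v + 555.
Then v = -15/2 is a root, so (2v + 15) divides it; the quotient is v^2 - 2v + 37.
The quadratic v^2 - 2v + 37 has discriminant -144 < 0 and is irreducible over ℤ.

(2v + 15)(3v - 2)(v + 2)(v^2 - 2v + 37)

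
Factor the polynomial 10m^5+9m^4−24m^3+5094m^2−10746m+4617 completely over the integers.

Trying the rational-root candidates, m = 3/2 is a root, so (2m−3) divides it; the quotient is 5m^4+12m^3+6m^2+2556m−1539.
Continuing, m = −9 is a root, so (m+9) divides it; the quotient is 5m^3−33m^2+303m−171.
Then m = 3/5 is a root, so (5m−3) divides it; the quotient is m^2−6m+57.
The quadratic m^2−6m+57 has discriminant −192 < 0 and is irreducible over ℤ.

(2m−3)(5m−3)(m+9)(m^2−6m+57)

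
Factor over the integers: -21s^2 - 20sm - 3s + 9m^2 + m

Group: -3s(7s + 9m + 1) + m(7s + 9m + 1); both groups contain (7s + 9m + 1).

-(3s - m)(7s + 9m + 1)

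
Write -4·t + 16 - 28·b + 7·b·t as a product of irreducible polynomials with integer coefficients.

Group as (7·b·t - 28·b) + (-4·t + 16) = 7·b·(t - 4) - 4·(t - 4).
Both groups share the factor (t - 4).

(7·b - 4)·(t - 4)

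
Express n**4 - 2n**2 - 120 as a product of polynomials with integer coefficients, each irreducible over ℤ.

(n**2 + 10)(n**2 - 12)

Substitute u = n**2 to get a quadratic in u, then factor.
n**2 - 12 is irreducible over ℤ (12 is not a perfect square).
n**2 + 10 is irreducible over ℤ (always positive, so no real roots).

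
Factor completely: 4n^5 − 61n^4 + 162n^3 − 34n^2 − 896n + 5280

Trying the rational-root candidates, n = −11/4 is a root, giving the factor (4n + 11) and quotient n^4 − 18n^3 + 90n^2 − 256n + 480.
Next, n = 12 is a root, giving the factor (n − 12) and quotient n^3 − 6n^2 + 18n − 40.
Continuing, n = 4 is a root, so (n − 4) divides it; the quotient is n^2 − 2n + 10.
The quadratic n^2 − 2n + 10 has discriminant −36 < 0 and is irreducible over ℤ.

(4n + 11)(n − 12)(n − 4)(n^2 − 2n + 10)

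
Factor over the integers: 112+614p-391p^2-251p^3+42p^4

By the rational root theorem, p = 8/7 is a root, giving the factor (7p-8) and quotient 6p^3-29p^2-89p-14.
Continuing, p = -1/6 is a root, so (6p+1) divides it; the quotient is p^2-5p-14.
The remaining quadratic factors as (p+2)(p-7).

(6p+1)(7p-8)(p+2)(p-7)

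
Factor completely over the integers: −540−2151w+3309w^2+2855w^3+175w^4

By the rational root theorem, w = −1/5 is a root, so (5w+1) divides it; the quotient is 35w^3+564w^2+549w−540.
Then w = −15 is a root, so (w+15) divides it; the quotient is 35w^2+39w−36.
The remaining quadratic factors as (7w+12)(5w−3).

(5w+1)(5w−3)(7w+12)(w+15)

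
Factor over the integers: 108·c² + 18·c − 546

6·(3·c + 7)·(6·c − 13)

Pull out the common factor 6, then factor the remaining trinomial.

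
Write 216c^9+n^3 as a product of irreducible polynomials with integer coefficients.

(6c^3+n)(36c^6-6c^3n+n^2)

Recognize a sum of cubes with the parts 6c^3 and n.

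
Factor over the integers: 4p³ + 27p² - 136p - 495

(4p + 11)(p + 9)(p - 5)

By the rational root theorem, p = -9 is a root, giving the factor (p + 9) and quotient 4p² - 9p - 55.
The remaining quadratic factors as (p - 5)(4p + 11).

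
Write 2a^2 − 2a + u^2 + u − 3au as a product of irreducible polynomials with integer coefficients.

(2a − u)(a − u − 1)

Group: 2a(a − u − 1) − u(a − u − 1); both groups contain (a − u − 1).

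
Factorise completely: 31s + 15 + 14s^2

(2s + 3)(7s + 5)

Need a pair with product 14·15 = 210 and sum 31: that's 21 and 10.
Split the middle term: 14s^2 + 21s + 10s + 15 = 7s(2s + 3) + 5(2s + 3).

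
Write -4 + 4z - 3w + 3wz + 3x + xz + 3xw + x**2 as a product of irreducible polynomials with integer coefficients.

Group: x(x + z - 1) + (3w + 4)(x + z - 1); both groups contain (x + z - 1).

(x + 3w + 4)(x + z - 1)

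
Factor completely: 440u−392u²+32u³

Pull out the common factor 8u, then factor the remaining trinomial.

8u(4u−5)(u−11)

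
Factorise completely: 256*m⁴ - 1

(4*m)⁴ − (1)⁴ = ((4*m)² − (1)²)((4*m)² + (1)²); the first factor splits again, the second (16*m² + 1) is irreducible.

(4*m + 1)*(4*m - 1)*(16*m² + 1)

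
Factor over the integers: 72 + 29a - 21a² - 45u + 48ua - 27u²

Group: -3u(9u - 7a - 9) + (3a - 8)(9u - 7a - 9); both groups contain (9u - 7a - 9).

-(3u - 3a + 8)(9u - 7a - 9)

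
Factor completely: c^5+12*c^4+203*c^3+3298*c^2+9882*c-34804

Among the possible rational roots, c = -11 is a root, so (c+11) divides it; the quotient is c^4+c^3+192*c^2+1186*c-3164.
Continuing, c = -7 is a root, so (c+7) divides it; the quotient is c^3-6*c^2+234*c-452.
Then c = 2 is a root, giving the factor (c-2) and quotient c^2-4*c+226.
The quadratic c^2-4*c+226 has discriminant -888 < 0 and is irreducible over ℤ.

(c+11)*(c+7)*(c-2)*(c^2-4*c+226)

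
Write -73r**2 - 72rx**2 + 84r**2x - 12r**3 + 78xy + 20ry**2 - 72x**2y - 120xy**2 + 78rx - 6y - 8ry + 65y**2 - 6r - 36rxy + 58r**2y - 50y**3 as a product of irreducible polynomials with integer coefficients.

Group: 12r(-r**2 + 6rx + 4ry - 6r + 6xy + 5y**2 - 6y) + (-12x - 10y + 1)(-r**2 + 6rx + 4ry - 6r + 6xy + 5y**2 - 6y); both groups contain (-r**2 + 6rx + 4ry - 6r + 6xy + 5y**2 - 6y), so (12r - 12x - 10y + 1) is a factor with cofactor -r**2 + 6rx + 4ry - 6r + 6xy + 5y**2 - 6y.
The cofactor groups again: -r**2 + 6rx + 4ry - 6r + 6xy + 5y**2 - 6y = -r(r - 6x - 5y + 6) - y(r - 6x - 5y + 6); both groups contain (r - 6x - 5y + 6), giving -(r + y)(r - 6x - 5y + 6).

-(12r - 12x - 10y + 1)(r + y)(r - 6x - 5y + 6)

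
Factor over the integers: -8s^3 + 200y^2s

Factor out 8s, leaving 25y^2 - s^2, which is a difference of two squares.

8s(5y - s)(5y + s)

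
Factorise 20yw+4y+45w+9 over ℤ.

Group as (20yw+4y) + (45w+9) = 4y(5w+1) + 9(5w+1).
Both groups share the factor (5w+1).

(4y+9)(5w+1)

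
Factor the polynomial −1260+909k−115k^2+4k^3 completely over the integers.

(4k−7)(k−12)(k−15)

Among the possible rational roots, k = 7/4 is a root, so (4k−7) is a factor; dividing leaves k^2−27k+180.
The remaining quadratic factors as (k−12)(k−15).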